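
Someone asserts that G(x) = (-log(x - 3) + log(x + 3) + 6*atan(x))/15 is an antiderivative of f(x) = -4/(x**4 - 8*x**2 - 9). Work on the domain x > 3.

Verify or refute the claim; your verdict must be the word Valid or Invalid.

Valid - the claim checks out under differentiation.

d/dx[G] = -4/(x**4 - 8*x**2 - 9)
This equals f(x) exactly, so the claim holds.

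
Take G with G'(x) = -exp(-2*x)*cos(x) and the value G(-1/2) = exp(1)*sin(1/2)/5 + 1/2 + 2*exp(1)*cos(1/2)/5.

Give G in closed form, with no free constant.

Since d/dx undoes antidifferentiation here, G(x) must give back the stated G'(x).
A general antiderivative is -exp(-2*x)*sin(x)/5 + 2*exp(-2*x)*cos(x)/5 + C.
The condition gives C = exp(1)*sin(1/2)/5 + 1/2 + 2*exp(1)*cos(1/2)/5 - (exp(1)*sin(1/2)/5 + 2*exp(1)*cos(1/2)/5) = 1/2.
So G(x) = (5*exp(2*x) - 2*sin(x) + 4*cos(x))*exp(-2*x)/10.
Check: d/dx[(5*exp(2*x) - 2*sin(x) + 4*cos(x))*exp(-2*x)/10] = -exp(-2*x)*cos(x) = G'(x).

G(x) = (5*exp(2*x) - 2*sin(x) + 4*cos(x))*exp(-2*x)/10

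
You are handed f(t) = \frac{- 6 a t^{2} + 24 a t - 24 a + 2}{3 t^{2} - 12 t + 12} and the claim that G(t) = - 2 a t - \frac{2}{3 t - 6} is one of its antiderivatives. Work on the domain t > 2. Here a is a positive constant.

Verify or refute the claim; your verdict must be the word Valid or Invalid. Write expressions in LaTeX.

d/dt[G] = \frac{- 6 a t^{2} + 24 a t - 24 a + 2}{3 t^{2} - 12 t + 12}
This equals f(t) exactly, so the claim holds.

Valid: G'(t) = f(t).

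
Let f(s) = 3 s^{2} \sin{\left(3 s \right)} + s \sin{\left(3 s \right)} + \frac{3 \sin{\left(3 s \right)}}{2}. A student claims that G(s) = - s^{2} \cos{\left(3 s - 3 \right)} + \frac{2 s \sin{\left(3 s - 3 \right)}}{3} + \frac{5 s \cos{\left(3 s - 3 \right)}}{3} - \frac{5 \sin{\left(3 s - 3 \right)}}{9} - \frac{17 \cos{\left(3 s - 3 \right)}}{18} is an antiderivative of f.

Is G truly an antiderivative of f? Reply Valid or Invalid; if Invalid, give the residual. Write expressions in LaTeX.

d/ds[G] = 3 s^{2} \sin{\left(3 s - 3 \right)} - 5 s \sin{\left(3 s - 3 \right)} + \frac{7 \sin{\left(3 s - 3 \right)}}{2}
d/ds[G] - f(s) = - 3 s^{2} \sin{\left(3 s \right)} + 3 s^{2} \sin{\left(3 s - 3 \right)} - s \sin{\left(3 s \right)} - 5 s \sin{\left(3 s - 3 \right)} - \frac{3 \sin{\left(3 s \right)}}{2} + \frac{7 \sin{\left(3 s - 3 \right)}}{2} != 0.

Invalid: d/ds[G] - f = - 3 s^{2} \sin{\left(3 s \right)} + 3 s^{2} \sin{\left(3 s - 3 \right)} - s \sin{\left(3 s \right)} - 5 s \sin{\left(3 s - 3 \right)} - \frac{3 \sin{\left(3 s \right)}}{2} + \frac{7 \sin{\left(3 s - 3 \right)}}{2}, which is not 0.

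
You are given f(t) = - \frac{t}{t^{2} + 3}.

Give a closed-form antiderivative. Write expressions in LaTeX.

The substitution u = t^{2} + 3 works: f is exactly (dF/du)*(du/dt) for that inner function.
Check: d/dt[- \frac{\log{\left(t^{2} + 3 \right)}}{2}] = - \frac{t}{t^{2} + 3} = f(t).

An antiderivative is F(t) = - \frac{\log{\left(t^{2} + 3 \right)}}{2}.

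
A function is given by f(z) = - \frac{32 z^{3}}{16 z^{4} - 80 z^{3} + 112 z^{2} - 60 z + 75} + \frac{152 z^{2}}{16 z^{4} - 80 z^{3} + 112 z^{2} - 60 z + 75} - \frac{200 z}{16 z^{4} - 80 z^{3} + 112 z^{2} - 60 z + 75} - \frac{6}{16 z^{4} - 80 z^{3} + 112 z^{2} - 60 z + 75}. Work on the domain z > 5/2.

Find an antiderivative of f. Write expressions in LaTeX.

An antiderivative is F(z) = - \log{\left(4 z^{2} + 3 \right)} + \frac{1}{2 z - 5}.

Integrate term by term and add the pieces.
Check: d/dz[- \log{\left(4 z^{2} + 3 \right)} + \frac{1}{2 z - 5}] = \frac{- 32 z^{3} + 152 z^{2} - 200 z - 6}{16 z^{4} - 80 z^{3} + 112 z^{2} - 60 z + 75}, which equals f(z).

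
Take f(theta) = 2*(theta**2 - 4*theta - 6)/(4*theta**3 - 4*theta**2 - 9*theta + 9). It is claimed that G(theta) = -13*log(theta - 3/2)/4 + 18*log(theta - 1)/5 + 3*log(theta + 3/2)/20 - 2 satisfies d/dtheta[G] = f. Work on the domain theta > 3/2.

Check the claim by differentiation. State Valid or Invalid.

d/dtheta[G] = (2*theta**2 - 8*theta - 12)/(4*theta**3 - 4*theta**2 - 9*theta + 9)
This equals f(theta) exactly, so the claim holds.

Valid - differentiating G returns exactly f.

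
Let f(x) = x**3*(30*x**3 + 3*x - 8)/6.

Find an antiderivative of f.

For F(x) to be correct the identity F'(x) - f(x) = 0 must hold.
Check: d/dx[5*x**7/7 + x**5/10 - x**4/3] = 5*x**6 + x**4/2 - 4*x**3/3, which equals f(x).

An antiderivative is F(x) = 5*x**7/7 + x**5/10 - x**4/3.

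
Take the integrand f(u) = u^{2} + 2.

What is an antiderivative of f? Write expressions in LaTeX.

An antiderivative is F(u) = \frac{u^{3}}{3} + 2 u.

Check any antiderivative F(u) by computing F'(u) and comparing it with f(u).
Check: d/du[\frac{u^{3}}{3} + 2 u] = u^{2} + 2 = f(u).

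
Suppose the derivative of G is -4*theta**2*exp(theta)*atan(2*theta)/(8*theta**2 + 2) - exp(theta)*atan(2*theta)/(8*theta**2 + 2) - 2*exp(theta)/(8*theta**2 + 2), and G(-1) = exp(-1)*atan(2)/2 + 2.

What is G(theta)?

G(theta) = -exp(theta)*atan(2*theta)/2 + 2

Recognize the product-rule pattern: G'(theta) = u'v + uv' with u = -atan(2*theta)/2, v = exp(theta), so integration by parts undoes it.
A general antiderivative is -exp(theta)*atan(2*theta)/2 + C.
The condition gives C = exp(-1)*atan(2)/2 + 2 - (exp(-1)*atan(2)/2) = 2.
So G(theta) = -exp(theta)*atan(2*theta)/2 + 2.
Check: d/dtheta[-exp(theta)*atan(2*theta)/2 + 2] = (-4*theta**2*exp(theta)*atan(2*theta) - exp(theta)*atan(2*theta) - 2*exp(theta))/(8*theta**2 + 2), which equals G'(theta).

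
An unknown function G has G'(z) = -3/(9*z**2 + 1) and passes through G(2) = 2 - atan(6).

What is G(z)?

G(z) = 2 - atan(3*z)

Differentiate the proposed G(z) back; it has to land on the given G'(z).
A general antiderivative is -atan(3*z) + C.
The condition gives C = 2 - atan(6) - (-atan(6)) = 2.
So G(z) = 2 - atan(3*z).
Check: d/dz[2 - atan(3*z)] = -3/(9*z**2 + 1) = G'(z).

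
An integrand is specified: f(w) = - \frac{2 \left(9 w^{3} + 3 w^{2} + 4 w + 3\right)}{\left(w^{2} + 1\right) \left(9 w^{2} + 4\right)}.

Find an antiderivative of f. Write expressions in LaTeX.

Differentiate the proposed F(w) back; it has to land on f(w) exactly.
Check: d/dw[- \log{\left(w^{2} + 1 \right)} - \operatorname{atan}{\left(\frac{3 w}{2} \right)}] = \frac{- 18 w^{3} - 6 w^{2} - 8 w - 6}{9 w^{4} + 13 w^{2} + 4}, which equals f(w).

An antiderivative is F(w) = - \log{\left(w^{2} + 1 \right)} - \operatorname{atan}{\left(\frac{3 w}{2} \right)}.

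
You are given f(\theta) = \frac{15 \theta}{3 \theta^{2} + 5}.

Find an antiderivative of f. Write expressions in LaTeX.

The substitution u = \theta^{2} + \frac{5}{3} works: f is exactly (dF/du)*(du/d\theta) for that inner function.
Check: d/d\theta[\frac{5 \log{\left(\theta^{2} + \frac{5}{3} \right)}}{2}] = \frac{15 \theta}{3 \theta^{2} + 5} = f(\theta).

An antiderivative is F(\theta) = \frac{5 \log{\left(\theta^{2} + \frac{5}{3} \right)}}{2}.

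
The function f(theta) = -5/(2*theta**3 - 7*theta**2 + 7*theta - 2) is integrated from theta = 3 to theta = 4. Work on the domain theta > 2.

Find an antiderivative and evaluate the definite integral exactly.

Antiderivative: F(theta) = -5*log(theta - 2)/3 + 5*log(theta - 1) - 10*log(theta - 1/2)/3; value = -20*log(2)/3 - 10*log(7/2)/3 + 10*log(5/2)/3 + 5*log(3)

The denominator factors as (theta - 2)*(theta - 1)*(2*theta - 1); partial fractions split f into directly integrable pieces: -20/(3*(2*theta - 1)) + 5/(theta - 1) - 5/(3*(theta - 2)).
F(theta) = -5*log(theta - 2)/3 + 5*log(theta - 1) - 10*log(theta - 1/2)/3 is an antiderivative of f.
Check: d/dtheta[-5*log(theta - 2)/3 + 5*log(theta - 1) - 10*log(theta - 1/2)/3] = -5/(2*theta**3 - 7*theta**2 + 7*theta - 2) = f(theta).
F(4) = -10*log(7/2)/3 - 5*log(2)/3 + 5*log(3); F(3) = -10*log(5/2)/3 + 5*log(2).
Integral = F(4) - F(3) = -20*log(2)/3 - 10*log(7/2)/3 + 10*log(5/2)/3 + 5*log(3).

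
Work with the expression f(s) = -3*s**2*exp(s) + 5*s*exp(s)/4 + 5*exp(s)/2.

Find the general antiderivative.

f has the shape u'v + uv' for u = -3*s**2 + 29*s/4 - 19/4 and v = exp(s) — it is the derivative of the product u*v.
Check: d/ds[(-12*s**2 + 29*s - 19)*exp(s)/4] = -3*s**2*exp(s) + 5*s*exp(s)/4 + 5*exp(s)/2 = f(s).

F(s) = (-12*s**2 + 29*s - 19)*exp(s)/4 + C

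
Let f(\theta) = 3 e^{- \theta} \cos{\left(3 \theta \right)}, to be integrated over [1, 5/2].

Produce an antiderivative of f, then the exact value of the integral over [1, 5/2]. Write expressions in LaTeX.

Antiderivative: F(\theta) = \frac{9 e^{- \theta} \sin{\left(3 \theta \right)}}{10} - \frac{3 e^{- \theta} \cos{\left(3 \theta \right)}}{10}; value = \frac{3 \cos{\left(3 \right)}}{10 e} - \frac{9 \sin{\left(3 \right)}}{10 e} - \frac{3 \cos{\left(\frac{15}{2} \right)}}{10 e^{\frac{5}{2}}} + \frac{9 \sin{\left(\frac{15}{2} \right)}}{10 e^{\frac{5}{2}}}

Recover f(\theta) by differentiating a candidate F(\theta); any mismatch rules it out.
F(\theta) = \frac{9 e^{- \theta} \sin{\left(3 \theta \right)}}{10} - \frac{3 e^{- \theta} \cos{\left(3 \theta \right)}}{10} is an antiderivative of f.
Check: d/d\theta[\frac{9 e^{- \theta} \sin{\left(3 \theta \right)}}{10} - \frac{3 e^{- \theta} \cos{\left(3 \theta \right)}}{10}] = 3 e^{- \theta} \cos{\left(3 \theta \right)} = f(\theta).
F(5/2) = - \frac{3 \cos{\left(\frac{15}{2} \right)}}{10 e^{\frac{5}{2}}} + \frac{9 \sin{\left(\frac{15}{2} \right)}}{10 e^{\frac{5}{2}}}; F(1) = \frac{9 \sin{\left(3 \right)}}{10 e} - \frac{3 \cos{\left(3 \right)}}{10 e}.
Integral = F(5/2) - F(1) = \frac{3 \cos{\left(3 \right)}}{10 e} - \frac{9 \sin{\left(3 \right)}}{10 e} - \frac{3 \cos{\left(\frac{15}{2} \right)}}{10 e^{\frac{5}{2}}} + \frac{9 \sin{\left(\frac{15}{2} \right)}}{10 e^{\frac{5}{2}}}.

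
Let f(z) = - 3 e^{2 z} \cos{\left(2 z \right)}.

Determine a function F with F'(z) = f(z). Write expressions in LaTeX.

An antiderivative is F(z) = - \frac{3 e^{2 z} \sin{\left(2 z \right)}}{4} - \frac{3 e^{2 z} \cos{\left(2 z \right)}}{4}.

A first test for any F(z): its z-derivative must equal f(z) identically.
Check: d/dz[- \frac{3 e^{2 z} \sin{\left(2 z \right)}}{4} - \frac{3 e^{2 z} \cos{\left(2 z \right)}}{4}] = - 3 e^{2 z} \cos{\left(2 z \right)} = f(z).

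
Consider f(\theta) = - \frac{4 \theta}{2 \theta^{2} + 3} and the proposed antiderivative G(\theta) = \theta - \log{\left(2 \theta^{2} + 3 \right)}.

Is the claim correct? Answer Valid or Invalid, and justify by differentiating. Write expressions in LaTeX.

Invalid: d/d\theta[G] - f = 1, which is not 0.

d/d\theta[G] = \frac{2 \theta^{2} - 4 \theta + 3}{2 \theta^{2} + 3}
d/d\theta[G] - f(\theta) = 1 != 0.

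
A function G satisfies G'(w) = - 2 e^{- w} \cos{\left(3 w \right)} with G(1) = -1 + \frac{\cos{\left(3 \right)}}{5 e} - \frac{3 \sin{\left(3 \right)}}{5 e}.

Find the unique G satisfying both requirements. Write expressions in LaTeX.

A first test for any G(w): its w-derivative must equal the given G'(w).
A general antiderivative is - \frac{3 e^{- w} \sin{\left(3 w \right)}}{5} + \frac{e^{- w} \cos{\left(3 w \right)}}{5} + C.
The condition gives C = -1 + \frac{\cos{\left(3 \right)}}{5 e} - \frac{3 \sin{\left(3 \right)}}{5 e} - (\frac{\cos{\left(3 \right)}}{5 e} - \frac{3 \sin{\left(3 \right)}}{5 e}) = -1.
So G(w) = \frac{\left(- 5 e^{w} - 3 \sin{\left(3 w \right)} + \cos{\left(3 w \right)}\right) e^{- w}}{5}.
Check: d/dw[\frac{\left(- 5 e^{w} - 3 \sin{\left(3 w \right)} + \cos{\left(3 w \right)}\right) e^{- w}}{5}] = - 2 e^{- w} \cos{\left(3 w \right)} = G'(w).

G(w) = \frac{\left(- 5 e^{w} - 3 \sin{\left(3 w \right)} + \cos{\left(3 w \right)}\right) e^{- w}}{5}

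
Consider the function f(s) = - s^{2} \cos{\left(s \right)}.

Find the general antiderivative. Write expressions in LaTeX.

A first test for any F(s): its s-derivative must equal f(s) identically.
Check: d/ds[- s^{2} \sin{\left(s \right)} - 2 s \cos{\left(s \right)} + 2 \sin{\left(s \right)}] = - s^{2} \cos{\left(s \right)} = f(s).

F(s) = - s^{2} \sin{\left(s \right)} - 2 s \cos{\left(s \right)} + 2 \sin{\left(s \right)} + C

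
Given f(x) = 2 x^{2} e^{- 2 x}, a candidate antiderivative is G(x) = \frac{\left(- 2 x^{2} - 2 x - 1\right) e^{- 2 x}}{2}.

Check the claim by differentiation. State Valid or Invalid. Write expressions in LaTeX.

d/dx[G] = 2 x^{2} e^{- 2 x}
This equals f(x) exactly, so the claim holds.

Valid - the claim checks out under differentiation.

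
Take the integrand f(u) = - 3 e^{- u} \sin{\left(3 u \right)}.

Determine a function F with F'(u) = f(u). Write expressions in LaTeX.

A candidate is checked by its d/du: the result must match f(u).
Check: d/du[\frac{\left(3 \sin{\left(3 u \right)} + 9 \cos{\left(3 u \right)}\right) e^{- u}}{10}] = - 3 e^{- u} \sin{\left(3 u \right)} = f(u).

An antiderivative is F(u) = \frac{\left(3 \sin{\left(3 u \right)} + 9 \cos{\left(3 u \right)}\right) e^{- u}}{10}.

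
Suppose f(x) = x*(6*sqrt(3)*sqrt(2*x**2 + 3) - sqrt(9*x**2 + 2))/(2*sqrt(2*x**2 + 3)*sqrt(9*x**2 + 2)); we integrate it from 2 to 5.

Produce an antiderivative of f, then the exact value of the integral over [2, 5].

Antiderivative: F(x) = -(3*sqrt(2*x**2 + 3) - 4*sqrt(3)*sqrt(9*x**2 + 2))/12; value = -sqrt(114)/3 - sqrt(53)/4 + sqrt(11)/4 + sqrt(681)/3

Since d/dx undoes antidifferentiation here, F'(x) = f(x) is required of F(x).
F(x) = -(3*sqrt(2*x**2 + 3) - 4*sqrt(3)*sqrt(9*x**2 + 2))/12 is an antiderivative of f.
Check: d/dx[-(3*sqrt(2*x**2 + 3) - 4*sqrt(3)*sqrt(9*x**2 + 2))/12] = (6*sqrt(3)*x*sqrt(2*x**2 + 3) - x*sqrt(9*x**2 + 2))/(2*sqrt(2*x**2 + 3)*sqrt(9*x**2 + 2)), which equals f(x).
F(5) = -sqrt(53)/4 + sqrt(681)/3; F(2) = -sqrt(11)/4 + sqrt(114)/3.
Integral = F(5) - F(2) = -sqrt(114)/3 - sqrt(53)/4 + sqrt(11)/4 + sqrt(681)/3.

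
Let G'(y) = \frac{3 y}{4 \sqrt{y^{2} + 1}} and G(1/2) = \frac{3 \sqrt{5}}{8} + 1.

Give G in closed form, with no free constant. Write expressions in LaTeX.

G(y) = \frac{3 \sqrt{y^{2} + 1}}{4} + 1

G'(y) matches the chain-rule pattern g'(h)*h' with inner function h(y) = y^{2} + 1; substituting u = h(y) collapses the integral.
A general antiderivative is \frac{3 \sqrt{y^{2} + 1}}{4} + C.
The condition gives C = \frac{3 \sqrt{5}}{8} + 1 - (\frac{3 \sqrt{5}}{8}) = 1.
So G(y) = \frac{3 \sqrt{y^{2} + 1}}{4} + 1.
Check: d/dy[\frac{3 \sqrt{y^{2} + 1}}{4} + 1] = \frac{3 y}{4 \sqrt{y^{2} + 1}} = G'(y).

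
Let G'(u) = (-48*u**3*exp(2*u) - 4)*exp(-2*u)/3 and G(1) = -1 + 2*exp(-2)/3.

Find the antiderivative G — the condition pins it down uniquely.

G(u) = (-12*u**4*exp(2*u) + 9*exp(2*u) + 2)*exp(-2*u)/3

Recover the given G'(u) by differentiating a candidate G(u); any mismatch rules it out.
A general antiderivative is -4*u**4 + 5/2 + 2*exp(-2*u)/3 + C.
The condition gives C = -1 + 2*exp(-2)/3 - (-3/2 + 2*exp(-2)/3) = 1/2.
So G(u) = (-12*u**4*exp(2*u) + 9*exp(2*u) + 2)*exp(-2*u)/3.
Check: d/du[(-12*u**4*exp(2*u) + 9*exp(2*u) + 2)*exp(-2*u)/3] = (-48*u**3*exp(2*u) - 4)*exp(-2*u)/3 = G'(u).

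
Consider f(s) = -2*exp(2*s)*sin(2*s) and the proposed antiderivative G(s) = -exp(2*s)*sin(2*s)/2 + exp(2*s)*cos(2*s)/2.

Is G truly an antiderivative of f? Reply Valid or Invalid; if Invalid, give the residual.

Valid: G'(s) = f(s).

d/ds[G] = -2*exp(2*s)*sin(2*s)
This equals f(s) exactly, so the claim holds.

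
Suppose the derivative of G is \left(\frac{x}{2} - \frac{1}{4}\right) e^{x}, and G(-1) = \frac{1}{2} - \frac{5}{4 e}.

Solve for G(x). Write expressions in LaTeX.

G(x) = \frac{2 x e^{x} - 3 e^{x} + 2}{4}

G'(x) has the shape u'v + uv' for u = \frac{x}{2} - \frac{3}{4} and v = e^{x} — it is the derivative of the product u*v.
A general antiderivative is \frac{\left(2 x - 3\right) e^{x}}{4} + C.
The condition gives C = \frac{1}{2} - \frac{5}{4 e} - (- \frac{5}{4 e}) = \frac{1}{2}.
So G(x) = \frac{2 x e^{x} - 3 e^{x} + 2}{4}.
Check: d/dx[\frac{2 x e^{x} - 3 e^{x} + 2}{4}] = \frac{x e^{x}}{2} - \frac{e^{x}}{4}, which equals G'(x).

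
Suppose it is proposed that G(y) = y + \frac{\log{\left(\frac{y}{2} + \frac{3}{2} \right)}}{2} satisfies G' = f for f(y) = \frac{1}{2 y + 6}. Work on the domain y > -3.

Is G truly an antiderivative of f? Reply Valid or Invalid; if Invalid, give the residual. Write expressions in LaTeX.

Invalid: d/dy[G] - f = 1, which is not 0.

d/dy[G] = \frac{2 y + 7}{2 y + 6}
d/dy[G] - f(y) = 1 != 0.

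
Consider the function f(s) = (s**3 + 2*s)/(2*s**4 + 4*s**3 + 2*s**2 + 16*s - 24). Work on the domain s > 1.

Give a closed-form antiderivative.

An antiderivative is F(s) = 3*log(s - 1)/40 + 33*log(s + 3)/104 + 7*log(s**2 + 4)/130 - 4*atan(s/2)/65.

The denominator factors as 2*(s - 1)*(s + 3)*(s**2 + 4); partial fractions split f into directly integrable pieces: (7*s - 8)/(65*(s**2 + 4)) + 33/(104*(s + 3)) + 3/(40*(s - 1)).
Check: d/ds[3*log(s - 1)/40 + 33*log(s + 3)/104 + 7*log(s**2 + 4)/130 - 4*atan(s/2)/65] = (s**3 + 2*s)/(2*s**4 + 4*s**3 + 2*s**2 + 16*s - 24) = f(s).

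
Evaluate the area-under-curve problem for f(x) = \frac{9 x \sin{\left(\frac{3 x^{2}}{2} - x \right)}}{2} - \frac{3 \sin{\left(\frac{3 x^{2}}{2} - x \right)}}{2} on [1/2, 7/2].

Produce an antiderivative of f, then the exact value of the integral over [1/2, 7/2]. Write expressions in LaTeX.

Antiderivative: F(x) = - \frac{3 \cos{\left(\frac{3 x^{2}}{2} - x \right)}}{2}; value = - \frac{3 \cos{\left(\frac{119}{8} \right)}}{2} + \frac{3 \cos{\left(\frac{1}{8} \right)}}{2}

The substitution u = \frac{3 x^{2}}{2} - x works: f is exactly (dF/du)*(du/dx) for that inner function.
F(x) = - \frac{3 \cos{\left(\frac{3 x^{2}}{2} - x \right)}}{2} is an antiderivative of f.
Check: d/dx[- \frac{3 \cos{\left(\frac{3 x^{2}}{2} - x \right)}}{2}] = \frac{9 x \sin{\left(\frac{3 x^{2}}{2} - x \right)}}{2} - \frac{3 \sin{\left(\frac{3 x^{2}}{2} - x \right)}}{2} = f(x).
F(7/2) = - \frac{3 \cos{\left(\frac{119}{8} \right)}}{2}; F(1/2) = - \frac{3 \cos{\left(\frac{1}{8} \right)}}{2}.
Integral = F(7/2) - F(1/2) = - \frac{3 \cos{\left(\frac{119}{8} \right)}}{2} + \frac{3 \cos{\left(\frac{1}{8} \right)}}{2}.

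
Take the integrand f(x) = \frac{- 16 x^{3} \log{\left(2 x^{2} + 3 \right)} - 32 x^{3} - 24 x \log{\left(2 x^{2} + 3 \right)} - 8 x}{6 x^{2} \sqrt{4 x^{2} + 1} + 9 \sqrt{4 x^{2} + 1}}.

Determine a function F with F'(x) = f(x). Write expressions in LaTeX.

An antiderivative is F(x) = - \frac{2 \sqrt{4 x^{2} + 1} \log{\left(2 x^{2} + 3 \right)}}{3}.

Recognize the product-rule pattern: f = u'v + uv' with u = - \frac{2 \sqrt{4 x^{2} + 1}}{3}, v = \log{\left(2 x^{2} + 3 \right)}, so integration by parts undoes it.
Check: d/dx[- \frac{2 \sqrt{4 x^{2} + 1} \log{\left(2 x^{2} + 3 \right)}}{3}] = \frac{- 16 x^{3} \log{\left(2 x^{2} + 3 \right)} - 32 x^{3} - 24 x \log{\left(2 x^{2} + 3 \right)} - 8 x}{6 x^{2} \sqrt{4 x^{2} + 1} + 9 \sqrt{4 x^{2} + 1}} = f(x).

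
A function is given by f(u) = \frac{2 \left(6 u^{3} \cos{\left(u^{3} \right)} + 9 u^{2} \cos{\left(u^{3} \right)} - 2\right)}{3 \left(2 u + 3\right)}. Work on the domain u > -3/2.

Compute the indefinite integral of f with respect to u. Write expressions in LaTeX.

Since d/du undoes antidifferentiation here, F'(u) = f(u) is required of F(u).
Check: d/du[- \frac{2 \log{\left(u + \frac{3}{2} \right)}}{3} + \frac{2 \sin{\left(u^{3} \right)}}{3}] = \frac{12 u^{3} \cos{\left(u^{3} \right)} + 18 u^{2} \cos{\left(u^{3} \right)} - 4}{6 u + 9}, which equals f(u).

F(u) = - \frac{2 \log{\left(u + \frac{3}{2} \right)}}{3} + \frac{2 \sin{\left(u^{3} \right)}}{3} + C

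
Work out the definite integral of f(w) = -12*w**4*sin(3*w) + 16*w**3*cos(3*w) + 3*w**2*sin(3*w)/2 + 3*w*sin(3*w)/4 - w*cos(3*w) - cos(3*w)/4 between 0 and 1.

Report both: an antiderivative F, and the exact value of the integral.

Recognize the product-rule pattern: f = u'v + uv' with u = 4*w**4 - w**2/2 - w/4, v = cos(3*w), so integration by parts undoes it.
F(w) = -w*(-16*w**3 + 2*w + 1)*cos(3*w)/4 is an antiderivative of f.
Check: d/dw[-w*(-16*w**3 + 2*w + 1)*cos(3*w)/4] = -12*w**4*sin(3*w) + 16*w**3*cos(3*w) + 3*w**2*sin(3*w)/2 + 3*w*sin(3*w)/4 - w*cos(3*w) - cos(3*w)/4 = f(w).
F(1) = 13*cos(3)/4; F(0) = 0.
Integral = F(1) - F(0) = 13*cos(3)/4.

Antiderivative: F(w) = -w*(-16*w**3 + 2*w + 1)*cos(3*w)/4; value = 13*cos(3)/4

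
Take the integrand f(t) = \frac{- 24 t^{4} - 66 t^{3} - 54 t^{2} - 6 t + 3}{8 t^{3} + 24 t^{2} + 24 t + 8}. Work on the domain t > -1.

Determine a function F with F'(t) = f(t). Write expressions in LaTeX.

Recover f(t) by differentiating a candidate F(t); any mismatch rules it out.
Check: d/dt[- \frac{3 t^{2}}{2} + \frac{3 t}{4} + \frac{3}{16 t^{2} + 32 t + 16}] = \frac{- 24 t^{4} - 66 t^{3} - 54 t^{2} - 6 t + 3}{8 t^{3} + 24 t^{2} + 24 t + 8} = f(t).

An antiderivative is F(t) = - \frac{3 t^{2}}{2} + \frac{3 t}{4} + \frac{3}{16 t^{2} + 32 t + 16}.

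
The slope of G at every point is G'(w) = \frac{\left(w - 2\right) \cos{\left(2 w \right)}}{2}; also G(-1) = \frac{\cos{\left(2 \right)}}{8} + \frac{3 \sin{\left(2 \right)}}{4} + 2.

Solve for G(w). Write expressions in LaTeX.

G(w) = \frac{2 w \sin{\left(2 w \right)} - 4 \sin{\left(2 w \right)} + \cos{\left(2 w \right)} + 16}{8}

For G(w) to be correct, d/dw[G] must agree with the stated G'(w) identically.
A general antiderivative is \frac{w \sin{\left(2 w \right)}}{4} - \frac{\sin{\left(2 w \right)}}{2} + \frac{\cos{\left(2 w \right)}}{8} + C.
The condition gives C = \frac{\cos{\left(2 \right)}}{8} + \frac{3 \sin{\left(2 \right)}}{4} + 2 - (\frac{\cos{\left(2 \right)}}{8} + \frac{3 \sin{\left(2 \right)}}{4}) = 2.
So G(w) = \frac{2 w \sin{\left(2 w \right)} - 4 \sin{\left(2 w \right)} + \cos{\left(2 w \right)} + 16}{8}.
Check: d/dw[\frac{2 w \sin{\left(2 w \right)} - 4 \sin{\left(2 w \right)} + \cos{\left(2 w \right)} + 16}{8}] = \frac{w \cos{\left(2 w \right)}}{2} - \cos{\left(2 w \right)}, which equals G'(w).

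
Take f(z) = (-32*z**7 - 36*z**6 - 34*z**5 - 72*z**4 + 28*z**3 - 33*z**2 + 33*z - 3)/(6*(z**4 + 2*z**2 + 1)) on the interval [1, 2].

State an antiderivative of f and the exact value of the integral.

Antiderivative: F(z) = -4*z**4/3 - 2*z**3 + 5*z**2/2 + (-z/2 - 1/4)/(z**2 + 1); value = -211/8

A candidate is checked by its d/dz: the result must match f(z).
F(z) = -4*z**4/3 - 2*z**3 + 5*z**2/2 + (-z/2 - 1/4)/(z**2 + 1) is an antiderivative of f.
Check: d/dz[-4*z**4/3 - 2*z**3 + 5*z**2/2 + (-z/2 - 1/4)/(z**2 + 1)] = (-32*z**7 - 36*z**6 - 34*z**5 - 72*z**4 + 28*z**3 - 33*z**2 + 33*z - 3)/(6*z**4 + 12*z**2 + 6), which equals f(z).
F(2) = -331/12; F(1) = -29/24.
Integral = F(2) - F(1) = -211/8.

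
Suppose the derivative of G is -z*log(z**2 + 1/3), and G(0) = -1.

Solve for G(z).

G(z) = -z**2*log(z**2 + 1/3)/2 + z**2/2 - log(3*z**2 + 1)/6 - 1

Check a candidate G(z) by differentiating: d/dz[G] must match the given G'(z).
A general antiderivative is -z**2*log(z**2 + 1/3)/2 + z**2/2 - log(3*z**2 + 1)/6 + C.
The condition gives C = -1 - (0) = -1.
So G(z) = -z**2*log(z**2 + 1/3)/2 + z**2/2 - log(3*z**2 + 1)/6 - 1.
Check: d/dz[-z**2*log(z**2 + 1/3)/2 + z**2/2 - log(3*z**2 + 1)/6 - 1] = -z*log(z**2 + 1/3) = G'(z).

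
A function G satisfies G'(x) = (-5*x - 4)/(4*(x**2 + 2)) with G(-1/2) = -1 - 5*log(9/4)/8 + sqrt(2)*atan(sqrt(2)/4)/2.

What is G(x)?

Check a candidate G(x) by differentiating: d/dx[G] must match the given G'(x).
A general antiderivative is -5*log(x**2 + 2)/8 - sqrt(2)*atan(sqrt(2)*x/2)/2 + C.
The condition gives C = -1 - 5*log(9/4)/8 + sqrt(2)*atan(sqrt(2)/4)/2 - (-5*log(9/4)/8 + sqrt(2)*atan(sqrt(2)/4)/2) = -1.
So G(x) = -(5*log(x**2 + 2) + 4*sqrt(2)*atan(sqrt(2)*x/2) + 8)/8.
Check: d/dx[-(5*log(x**2 + 2) + 4*sqrt(2)*atan(sqrt(2)*x/2) + 8)/8] = (-5*x - 4)/(4*x**2 + 8), which equals G'(x).

G(x) = -(5*log(x**2 + 2) + 4*sqrt(2)*atan(sqrt(2)*x/2) + 8)/8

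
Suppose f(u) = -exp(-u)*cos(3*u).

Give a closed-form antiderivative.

An antiderivative is F(u) = -3*exp(-u)*sin(3*u)/10 + exp(-u)*cos(3*u)/10.

An antiderivative F(u) passes only if d/du[F] lands on f(u) exactly.
Check: d/du[-3*exp(-u)*sin(3*u)/10 + exp(-u)*cos(3*u)/10] = -exp(-u)*cos(3*u) = f(u).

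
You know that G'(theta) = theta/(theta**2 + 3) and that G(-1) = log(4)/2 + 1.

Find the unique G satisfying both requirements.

G'(theta) matches the chain-rule pattern g'(h)*h' with inner function h(theta) = theta**2 + 3; substituting u = h(theta) collapses the integral.
A general antiderivative is log(theta**2 + 3)/2 + C.
The condition gives C = log(4)/2 + 1 - (log(4)/2) = 1.
So G(theta) = log(theta**2 + 3)/2 + 1.
Check: d/dtheta[log(theta**2 + 3)/2 + 1] = theta/(theta**2 + 3) = G'(theta).

G(theta) = log(theta**2 + 3)/2 + 1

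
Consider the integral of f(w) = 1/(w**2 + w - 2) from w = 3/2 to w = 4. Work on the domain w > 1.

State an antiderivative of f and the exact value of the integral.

Factor the denominator ((w - 1)*(w + 2)) and decompose: f = -1/(3*(w + 2)) + 1/(3*(w - 1)); each piece integrates to a log, atan, or power term.
F(w) = log(w - 1)/3 - log(w + 2)/3 is an antiderivative of f.
Check: d/dw[log(w - 1)/3 - log(w + 2)/3] = 1/(w**2 + w - 2) = f(w).
F(4) = -log(6)/3 + log(3)/3; F(3/2) = -log(7/2)/3 - log(2)/3.
Integral = F(4) - F(3/2) = -log(6)/3 + log(2)/3 + log(3)/3 + log(7/2)/3.

Antiderivative: F(w) = log(w - 1)/3 - log(w + 2)/3; value = -log(6)/3 + log(2)/3 + log(3)/3 + log(7/2)/3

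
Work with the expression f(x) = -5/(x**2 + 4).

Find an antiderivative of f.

Differentiate the proposed F(x) back; it has to land on f(x) exactly.
Check: d/dx[-5*atan(x/2)/2] = -5/(x**2 + 4) = f(x).

An antiderivative is F(x) = -5*atan(x/2)/2.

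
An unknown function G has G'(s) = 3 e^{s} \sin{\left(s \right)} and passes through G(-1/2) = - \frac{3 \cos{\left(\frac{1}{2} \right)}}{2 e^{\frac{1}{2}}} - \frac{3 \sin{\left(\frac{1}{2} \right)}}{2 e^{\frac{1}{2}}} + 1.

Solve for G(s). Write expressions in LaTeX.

A first test for any G(s): its s-derivative must equal the given G'(s).
A general antiderivative is \frac{3 e^{s} \sin{\left(s \right)}}{2} - \frac{3 e^{s} \cos{\left(s \right)}}{2} + C.
The condition gives C = - \frac{3 \cos{\left(\frac{1}{2} \right)}}{2 e^{\frac{1}{2}}} - \frac{3 \sin{\left(\frac{1}{2} \right)}}{2 e^{\frac{1}{2}}} + 1 - (- \frac{3 \cos{\left(\frac{1}{2} \right)}}{2 e^{\frac{1}{2}}} - \frac{3 \sin{\left(\frac{1}{2} \right)}}{2 e^{\frac{1}{2}}}) = 1.
So G(s) = \frac{3 e^{s} \sin{\left(s \right)} - 3 e^{s} \cos{\left(s \right)} + 2}{2}.
Check: d/ds[\frac{3 e^{s} \sin{\left(s \right)} - 3 e^{s} \cos{\left(s \right)} + 2}{2}] = 3 e^{s} \sin{\left(s \right)} = G'(s).

G(s) = \frac{3 e^{s} \sin{\left(s \right)} - 3 e^{s} \cos{\left(s \right)} + 2}{2}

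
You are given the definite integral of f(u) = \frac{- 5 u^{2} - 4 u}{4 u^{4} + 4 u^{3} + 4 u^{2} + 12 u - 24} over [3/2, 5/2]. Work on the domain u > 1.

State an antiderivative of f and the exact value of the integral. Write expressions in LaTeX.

Antiderivative: F(u) = \frac{- 42 \log{\left(u - 1 \right)} + 32 \log{\left(u + 2 \right)} + 5 \log{\left(u^{2} + 3 \right)} - 58 \sqrt{3} \operatorname{atan}{\left(\frac{\sqrt{3} u}{3} \right)}}{224}; value = - \frac{29 \sqrt{3} \operatorname{atan}{\left(\frac{5 \sqrt{3}}{6} \right)}}{112} - \frac{\log{\left(\frac{7}{2} \right)}}{7} - \frac{3 \log{\left(2 \right)}}{16} - \frac{3 \log{\left(\frac{3}{2} \right)}}{16} - \frac{5 \log{\left(\frac{21}{4} \right)}}{224} + \frac{5 \log{\left(\frac{37}{4} \right)}}{224} + \frac{\log{\left(\frac{9}{2} \right)}}{7} + \frac{29 \sqrt{3} \operatorname{atan}{\left(\frac{\sqrt{3}}{2} \right)}}{112}

The denominator factors as 4 \left(u - 1\right) \left(u + 2\right) \left(u^{2} + 3\right); partial fractions split f into directly integrable pieces: \frac{5 u - 87}{112 \left(u^{2} + 3\right)} + \frac{1}{7 \left(u + 2\right)} - \frac{3}{16 \left(u - 1\right)}.
F(u) = \frac{- 42 \log{\left(u - 1 \right)} + 32 \log{\left(u + 2 \right)} + 5 \log{\left(u^{2} + 3 \right)} - 58 \sqrt{3} \operatorname{atan}{\left(\frac{\sqrt{3} u}{3} \right)}}{224} is an antiderivative of f.
Check: d/du[\frac{- 42 \log{\left(u - 1 \right)} + 32 \log{\left(u + 2 \right)} + 5 \log{\left(u^{2} + 3 \right)} - 58 \sqrt{3} \operatorname{atan}{\left(\frac{\sqrt{3} u}{3} \right)}}{224}] = \frac{- 5 u^{2} - 4 u}{4 u^{4} + 4 u^{3} + 4 u^{2} + 12 u - 24} = f(u).
F(5/2) = - \frac{29 \sqrt{3} \operatorname{atan}{\left(\frac{5 \sqrt{3}}{6} \right)}}{112} - \frac{3 \log{\left(\frac{3}{2} \right)}}{16} + \frac{5 \log{\left(\frac{37}{4} \right)}}{224} + \frac{\log{\left(\frac{9}{2} \right)}}{7}; F(3/2) = - \frac{29 \sqrt{3} \operatorname{atan}{\left(\frac{\sqrt{3}}{2} \right)}}{112} + \frac{5 \log{\left(\frac{21}{4} \right)}}{224} + \frac{3 \log{\left(2 \right)}}{16} + \frac{\log{\left(\frac{7}{2} \right)}}{7}.
Integral = F(5/2) - F(3/2) = - \frac{29 \sqrt{3} \operatorname{atan}{\left(\frac{5 \sqrt{3}}{6} \right)}}{112} - \frac{\log{\left(\frac{7}{2} \right)}}{7} - \frac{3 \log{\left(2 \right)}}{16} - \frac{3 \log{\left(\frac{3}{2} \right)}}{16} - \frac{5 \log{\left(\frac{21}{4} \right)}}{224} + \frac{5 \log{\left(\frac{37}{4} \right)}}{224} + \frac{\log{\left(\frac{9}{2} \right)}}{7} + \frac{29 \sqrt{3} \operatorname{atan}{\left(\frac{\sqrt{3}}{2} \right)}}{112}.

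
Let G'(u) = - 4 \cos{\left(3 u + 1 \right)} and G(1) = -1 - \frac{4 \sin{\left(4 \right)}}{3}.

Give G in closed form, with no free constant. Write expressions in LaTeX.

G(u) = \frac{- 4 \sin{\left(3 u + 1 \right)} - 3}{3}

Since d/du undoes antidifferentiation here, G(u) must give back the stated G'(u).
A general antiderivative is - \frac{4 \sin{\left(3 u + 1 \right)}}{3} + C.
The condition gives C = -1 - \frac{4 \sin{\left(4 \right)}}{3} - (- \frac{4 \sin{\left(4 \right)}}{3}) = -1.
So G(u) = \frac{- 4 \sin{\left(3 u + 1 \right)} - 3}{3}.
Check: d/du[\frac{- 4 \sin{\left(3 u + 1 \right)} - 3}{3}] = - 4 \cos{\left(3 u + 1 \right)} = G'(u).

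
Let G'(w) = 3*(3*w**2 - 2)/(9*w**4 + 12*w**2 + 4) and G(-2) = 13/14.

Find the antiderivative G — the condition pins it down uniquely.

G(w) = -2*w/(2*w**2 + 4/3) + 1/2

Recognize the product-rule pattern: G'(w) = u'v + uv' with u = -2*w, v = 1/(2*w**2 + 4/3), so integration by parts undoes it.
A general antiderivative is -2*w/(2*w**2 + 4/3) + C.
The condition gives C = 13/14 - (3/7) = 1/2.
So G(w) = -2*w/(2*w**2 + 4/3) + 1/2.
Check: d/dw[-2*w/(2*w**2 + 4/3) + 1/2] = (9*w**2 - 6)/(9*w**4 + 12*w**2 + 4), which equals G'(w).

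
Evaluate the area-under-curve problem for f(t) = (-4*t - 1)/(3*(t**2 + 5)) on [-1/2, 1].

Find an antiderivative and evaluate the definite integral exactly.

A first test for any F(t): its t-derivative must equal f(t) identically.
F(t) = -2*log(t**2 + 5)/3 - sqrt(5)*atan(sqrt(5)*t/5)/15 is an antiderivative of f.
Check: d/dt[-2*log(t**2 + 5)/3 - sqrt(5)*atan(sqrt(5)*t/5)/15] = (-4*t - 1)/(3*t**2 + 15), which equals f(t).
F(1) = -2*log(6)/3 - sqrt(5)*atan(sqrt(5)/5)/15; F(-1/2) = -2*log(21/4)/3 + sqrt(5)*atan(sqrt(5)/10)/15.
Integral = F(1) - F(-1/2) = -2*log(6)/3 - sqrt(5)*atan(sqrt(5)/5)/15 - sqrt(5)*atan(sqrt(5)/10)/15 + 2*log(21/4)/3.

Antiderivative: F(t) = -2*log(t**2 + 5)/3 - sqrt(5)*atan(sqrt(5)*t/5)/15; value = -2*log(6)/3 - sqrt(5)*atan(sqrt(5)/5)/15 - sqrt(5)*atan(sqrt(5)/10)/15 + 2*log(21/4)/3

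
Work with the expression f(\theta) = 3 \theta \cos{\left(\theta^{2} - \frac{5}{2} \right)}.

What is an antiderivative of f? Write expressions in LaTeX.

An antiderivative is F(\theta) = \frac{3 \sin{\left(\theta^{2} - \frac{5}{2} \right)}}{2}.

f matches the chain-rule pattern g'(h)*h' with inner function h(\theta) = \theta^{2} - \frac{5}{2}; substituting u = h(\theta) collapses the integral.
Check: d/d\theta[\frac{3 \sin{\left(\theta^{2} - \frac{5}{2} \right)}}{2}] = 3 \theta \cos{\left(\theta^{2} - \frac{5}{2} \right)} = f(\theta).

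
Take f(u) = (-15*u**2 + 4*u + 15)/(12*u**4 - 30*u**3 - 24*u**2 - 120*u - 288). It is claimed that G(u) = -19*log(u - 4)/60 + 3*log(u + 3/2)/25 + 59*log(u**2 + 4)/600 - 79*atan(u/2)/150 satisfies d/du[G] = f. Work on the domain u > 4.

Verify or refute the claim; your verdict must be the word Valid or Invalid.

Invalid: d/du[G] - f = (-15*u**2 + 4*u + 15)/(12*u**4 - 30*u**3 - 24*u**2 - 120*u - 288), which is not 0.

d/du[G] = (-15*u**2 + 4*u + 15)/(6*u**4 - 15*u**3 - 12*u**2 - 60*u - 144)
d/du[G] - f(u) = (-15*u**2 + 4*u + 15)/(12*u**4 - 30*u**3 - 24*u**2 - 120*u - 288) != 0.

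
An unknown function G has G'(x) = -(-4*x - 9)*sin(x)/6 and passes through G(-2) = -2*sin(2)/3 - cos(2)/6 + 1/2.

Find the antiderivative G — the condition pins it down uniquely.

Since d/dx undoes antidifferentiation here, G(x) must give back the stated G'(x).
A general antiderivative is -2*x*cos(x)/3 + 2*sin(x)/3 - 3*cos(x)/2 + C.
The condition gives C = -2*sin(2)/3 - cos(2)/6 + 1/2 - (-2*sin(2)/3 - cos(2)/6) = 1/2.
So G(x) = -2*x*cos(x)/3 + 2*sin(x)/3 - 3*cos(x)/2 + 1/2.
Check: d/dx[-2*x*cos(x)/3 + 2*sin(x)/3 - 3*cos(x)/2 + 1/2] = 2*x*sin(x)/3 + 3*sin(x)/2, which equals G'(x).

G(x) = -2*x*cos(x)/3 + 2*sin(x)/3 - 3*cos(x)/2 + 1/2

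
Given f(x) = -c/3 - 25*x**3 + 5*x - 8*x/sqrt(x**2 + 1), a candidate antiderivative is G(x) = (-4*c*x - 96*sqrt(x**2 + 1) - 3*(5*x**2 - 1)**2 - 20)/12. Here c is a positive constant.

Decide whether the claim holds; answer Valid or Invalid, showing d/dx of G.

Valid: G'(x) = f(x).

d/dx[G] = (-c*sqrt(x**2 + 1) - 75*x**3*sqrt(x**2 + 1) + 15*x*sqrt(x**2 + 1) - 24*x)/(3*sqrt(x**2 + 1))
This equals f(x) exactly, so the claim holds.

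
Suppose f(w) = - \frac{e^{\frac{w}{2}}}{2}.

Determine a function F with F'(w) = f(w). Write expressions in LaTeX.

Differentiate the proposed F(w) back; it has to land on f(w) exactly.
Check: d/dw[- e^{\frac{w}{2}}] = - \frac{e^{\frac{w}{2}}}{2} = f(w).

An antiderivative is F(w) = - e^{\frac{w}{2}}.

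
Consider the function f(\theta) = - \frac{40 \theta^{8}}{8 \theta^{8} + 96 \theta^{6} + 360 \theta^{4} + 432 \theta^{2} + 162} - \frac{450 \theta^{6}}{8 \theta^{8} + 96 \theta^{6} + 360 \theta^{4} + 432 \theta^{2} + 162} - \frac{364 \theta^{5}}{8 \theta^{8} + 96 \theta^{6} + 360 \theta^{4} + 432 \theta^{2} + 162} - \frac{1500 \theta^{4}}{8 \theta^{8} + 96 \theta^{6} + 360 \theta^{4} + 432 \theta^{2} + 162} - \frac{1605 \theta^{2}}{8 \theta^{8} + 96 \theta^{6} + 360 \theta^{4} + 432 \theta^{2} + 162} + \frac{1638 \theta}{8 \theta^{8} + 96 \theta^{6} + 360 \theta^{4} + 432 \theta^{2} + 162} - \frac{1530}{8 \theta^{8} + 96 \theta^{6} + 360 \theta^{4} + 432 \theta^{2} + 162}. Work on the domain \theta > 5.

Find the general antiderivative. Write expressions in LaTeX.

Recognize the product-rule pattern: f = u'v + uv' with u = \theta^{2} - 5 \theta, v = \frac{\frac{4}{3} - \frac{5 \theta}{4}}{\frac{\theta^{4}}{3} + 2 \theta^{2} + \frac{3}{2}} - \frac{5}{\theta - 5}, so integration by parts undoes it.
Check: d/d\theta[\frac{- 20 \theta^{5} - 135 \theta^{3} + 91 \theta^{2} - 170 \theta}{4 \theta^{4} + 24 \theta^{2} + 18}] = \frac{- 40 \theta^{8} - 450 \theta^{6} - 364 \theta^{5} - 1500 \theta^{4} - 1605 \theta^{2} + 1638 \theta - 1530}{8 \theta^{8} + 96 \theta^{6} + 360 \theta^{4} + 432 \theta^{2} + 162}, which equals f(\theta).

F(\theta) = \frac{- 20 \theta^{5} - 135 \theta^{3} + 91 \theta^{2} - 170 \theta}{4 \theta^{4} + 24 \theta^{2} + 18} + C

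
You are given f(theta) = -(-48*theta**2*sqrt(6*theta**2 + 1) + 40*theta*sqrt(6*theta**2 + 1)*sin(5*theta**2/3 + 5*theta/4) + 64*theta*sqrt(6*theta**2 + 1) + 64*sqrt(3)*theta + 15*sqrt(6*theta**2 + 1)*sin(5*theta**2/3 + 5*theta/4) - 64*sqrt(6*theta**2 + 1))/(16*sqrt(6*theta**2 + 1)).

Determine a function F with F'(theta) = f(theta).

An antiderivative is F(theta) = (12*theta**3 - 24*theta**2 + 48*theta - 8*sqrt(3)*sqrt(6*theta**2 + 1) + 9*cos(5*theta**2/3 + 5*theta/4) + 12)/12.

An antiderivative F(theta) passes only if d/dtheta[F] lands on f(theta) exactly.
Check: d/dtheta[(12*theta**3 - 24*theta**2 + 48*theta - 8*sqrt(3)*sqrt(6*theta**2 + 1) + 9*cos(5*theta**2/3 + 5*theta/4) + 12)/12] = (48*theta**2*sqrt(6*theta**2 + 1) - 40*theta*sqrt(6*theta**2 + 1)*sin(5*theta**2/3 + 5*theta/4) - 64*theta*sqrt(6*theta**2 + 1) - 64*sqrt(3)*theta - 15*sqrt(6*theta**2 + 1)*sin(5*theta**2/3 + 5*theta/4) + 64*sqrt(6*theta**2 + 1))/(16*sqrt(6*theta**2 + 1)), which equals f(theta).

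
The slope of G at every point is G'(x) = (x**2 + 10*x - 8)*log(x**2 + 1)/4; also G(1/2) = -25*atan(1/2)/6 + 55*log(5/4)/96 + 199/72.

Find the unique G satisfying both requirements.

G(x) = x**3*log(x**2 + 1)/12 - x**3/18 + 5*x**2*log(x**2 + 1)/4 - 5*x**2/4 - 2*x*log(x**2 + 1) + 25*x/6 + 5*log(x**2 + 1)/4 - 25*atan(x)/6 + 1

A first test for any G(x): its x-derivative must equal the given G'(x).
A general antiderivative is -x**3/18 - 5*x**2/4 + 25*x/6 + (x**3/12 + 5*x**2/4 - 2*x)*log(x**2 + 1) + 5*log(x**2 + 1)/4 - 25*atan(x)/6 + C.
The condition gives C = -25*atan(1/2)/6 + 55*log(5/4)/96 + 199/72 - (-25*atan(1/2)/6 + 55*log(5/4)/96 + 127/72) = 1.
So G(x) = x**3*log(x**2 + 1)/12 - x**3/18 + 5*x**2*log(x**2 + 1)/4 - 5*x**2/4 - 2*x*log(x**2 + 1) + 25*x/6 + 5*log(x**2 + 1)/4 - 25*atan(x)/6 + 1.
Check: d/dx[x**3*log(x**2 + 1)/12 - x**3/18 + 5*x**2*log(x**2 + 1)/4 - 5*x**2/4 - 2*x*log(x**2 + 1) + 25*x/6 + 5*log(x**2 + 1)/4 - 25*atan(x)/6 + 1] = x**2*log(x**2 + 1)/4 + 5*x*log(x**2 + 1)/2 - 2*log(x**2 + 1), which equals G'(x).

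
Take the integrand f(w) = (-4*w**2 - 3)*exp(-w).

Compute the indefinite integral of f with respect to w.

Recognize the product-rule pattern: f = u'v + uv' with u = 4*w**2 + 8*w + 11, v = exp(-w), so integration by parts undoes it.
Check: d/dw[(4*w**2 + 8*w + 11)*exp(-w)] = (-4*w**2 - 3)*exp(-w) = f(w).

F(w) = (4*w**2 + 8*w + 11)*exp(-w) + C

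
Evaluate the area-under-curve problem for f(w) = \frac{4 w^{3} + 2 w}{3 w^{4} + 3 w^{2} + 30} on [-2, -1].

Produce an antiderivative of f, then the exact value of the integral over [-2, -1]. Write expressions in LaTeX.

Antiderivative: F(w) = \frac{\log{\left(\frac{w^{4}}{2} + \frac{w^{2}}{2} + 5 \right)}}{3}; value = - \frac{\log{\left(15 \right)}}{3} + \frac{\log{\left(6 \right)}}{3}

f matches the chain-rule pattern g'(h)*h' with inner function h(w) = \frac{w^{4}}{2} + \frac{w^{2}}{2} + 5; substituting u = h(w) collapses the integral.
F(w) = \frac{\log{\left(\frac{w^{4}}{2} + \frac{w^{2}}{2} + 5 \right)}}{3} is an antiderivative of f.
Check: d/dw[\frac{\log{\left(\frac{w^{4}}{2} + \frac{w^{2}}{2} + 5 \right)}}{3}] = \frac{4 w^{3} + 2 w}{3 w^{4} + 3 w^{2} + 30} = f(w).
F(-1) = \frac{\log{\left(6 \right)}}{3}; F(-2) = \frac{\log{\left(15 \right)}}{3}.
Integral = F(-1) - F(-2) = - \frac{\log{\left(15 \right)}}{3} + \frac{\log{\left(6 \right)}}{3}.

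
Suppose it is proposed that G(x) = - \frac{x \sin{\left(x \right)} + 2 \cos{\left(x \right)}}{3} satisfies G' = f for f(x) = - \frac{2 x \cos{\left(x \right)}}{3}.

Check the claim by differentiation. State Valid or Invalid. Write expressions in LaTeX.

d/dx[G] = - \frac{x \cos{\left(x \right)}}{3} + \frac{\sin{\left(x \right)}}{3}
d/dx[G] - f(x) = \frac{x \cos{\left(x \right)}}{3} + \frac{\sin{\left(x \right)}}{3} != 0.

Invalid: d/dx[G] - f = \frac{x \cos{\left(x \right)}}{3} + \frac{\sin{\left(x \right)}}{3}, which is not 0.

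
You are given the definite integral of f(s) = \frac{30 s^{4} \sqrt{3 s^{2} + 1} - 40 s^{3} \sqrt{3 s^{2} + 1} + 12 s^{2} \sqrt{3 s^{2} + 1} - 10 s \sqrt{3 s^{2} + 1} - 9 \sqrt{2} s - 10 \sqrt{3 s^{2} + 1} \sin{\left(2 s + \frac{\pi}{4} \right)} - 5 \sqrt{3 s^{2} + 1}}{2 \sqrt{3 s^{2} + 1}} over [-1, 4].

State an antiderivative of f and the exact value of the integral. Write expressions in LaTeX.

Any candidate F(s) must reproduce f(s) exactly when differentiated.
F(s) = 3 s^{5} - 5 s^{4} + 2 s^{3} - \frac{5 s^{2}}{2} - \frac{5 s}{2} - 3 \sqrt{\frac{3 s^{2}}{2} + \frac{1}{2}} + \frac{5 \cos{\left(2 s + \frac{\pi}{4} \right)}}{2} is an antiderivative of f.
Check: d/ds[3 s^{5} - 5 s^{4} + 2 s^{3} - \frac{5 s^{2}}{2} - \frac{5 s}{2} - 3 \sqrt{\frac{3 s^{2}}{2} + \frac{1}{2}} + \frac{5 \cos{\left(2 s + \frac{\pi}{4} \right)}}{2}] = \frac{30 s^{4} \sqrt{3 s^{2} + 1} - 40 s^{3} \sqrt{3 s^{2} + 1} + 12 s^{2} \sqrt{3 s^{2} + 1} - 10 s \sqrt{3 s^{2} + 1} - 9 \sqrt{2} s - 10 \sqrt{3 s^{2} + 1} \sin{\left(2 s + \frac{\pi}{4} \right)} - 5 \sqrt{3 s^{2} + 1}}{2 \sqrt{3 s^{2} + 1}} = f(s).
F(4) = - \frac{21 \sqrt{2}}{2} + \frac{5 \cos{\left(\frac{\pi}{4} + 8 \right)}}{2} + 1870; F(-1) = -10 - 3 \sqrt{2} + \frac{5 \sin{\left(\frac{\pi}{4} + 2 \right)}}{2}.
Integral = F(4) - F(-1) = - \frac{15 \sqrt{2}}{2} + \frac{5 \cos{\left(\frac{\pi}{4} + 8 \right)}}{2} - \frac{5 \sin{\left(\frac{\pi}{4} + 2 \right)}}{2} + 1880.

Antiderivative: F(s) = 3 s^{5} - 5 s^{4} + 2 s^{3} - \frac{5 s^{2}}{2} - \frac{5 s}{2} - 3 \sqrt{\frac{3 s^{2}}{2} + \frac{1}{2}} + \frac{5 \cos{\left(2 s + \frac{\pi}{4} \right)}}{2}; value = - \frac{15 \sqrt{2}}{2} + \frac{5 \cos{\left(\frac{\pi}{4} + 8 \right)}}{2} - \frac{5 \sin{\left(\frac{\pi}{4} + 2 \right)}}{2} + 1880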